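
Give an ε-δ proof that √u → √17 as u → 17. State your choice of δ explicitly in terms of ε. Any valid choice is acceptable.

Let ε > 0. We want δ > 0 such that 0 < |u − 17| < δ implies |√u − √17| < ε.
Multiplying by the conjugate, |√u − √17| = |u − 17|/(√u + √17).
Restrict δ ≤ 17 so that |u − 17| < 17 forces u > 0, and then √u + √17 > √17.
Hence |√u − √17| < |u − 17|/√17, which is < ε once |u − 17| < √17·ε.
Take δ = min(17, √17·ε). If 0 < |u − 17| < δ then u > 0 and |√u − √17| < |u − 17|/√17 < ε.

δ = min(17, √17·ε)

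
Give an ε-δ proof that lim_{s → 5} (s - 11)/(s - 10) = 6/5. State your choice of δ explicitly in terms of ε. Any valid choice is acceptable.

Suppose ε > 0. We want δ > 0 with 0 < |s − 5| < δ ⇒ |(s - 11)/(s - 10) − (6/5)| < ε.
Combining over a common denominator, (s - 11)/(s - 10) − (6/5) = [(s - 11)·(-5) − (-6)·(s - 10)] / [(-5)·(s - 10)] = 1(s − 5) / ((-5)(s - 10)).
So |(s - 11)/(s - 10) − (6/5)| = |s − 5| / (5·|s − 10|).
Restrict δ ≤ 5/2. Then |s − 5| < 5/2 gives |s − 10| = |(s − 5) + (-5)| ≥ 5 − 5/2 = 5/2.
Hence |(s - 11)/(s - 10) − (6/5)| < |s − 5|/(5·(5/2)) = (2/25)|s − 5|, which is < ε once |s − 5| < (25/2)ε.
Take δ = min(5/2, (25/2)ε). Then 0 < |s − 5| < δ forces both bounds, so |(s - 11)/(s - 10) − (6/5)| < ε.

δ = min(5/2, (25/2)ε)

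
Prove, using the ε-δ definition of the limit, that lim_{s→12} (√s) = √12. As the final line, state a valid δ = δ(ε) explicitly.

δ = min(12, √12·ε)

Fix ε > 0. We want δ > 0 such that 0 < |s − 12| < δ implies |√s − √12| < ε.
Multiplying by the conjugate, |√s − √12| = |s − 12|/(√s + √12).
Restrict δ ≤ 12 so that |s − 12| < 12 forces s > 0, and then √s + √12 > √12.
Hence |√s − √12| < |s − 12|/√12, which is < ε once |s − 12| < √12·ε.
Take δ = min(12, √12·ε). If 0 < |s − 12| < δ then s > 0 and |√s − √12| < |s − 12|/√12 < ε.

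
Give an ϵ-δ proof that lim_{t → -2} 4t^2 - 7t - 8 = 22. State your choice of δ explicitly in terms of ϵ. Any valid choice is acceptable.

δ = min(1, ϵ/27)

Let ϵ > 0 be given. We want δ > 0 such that 0 < |t + 2| < δ implies |(4t^2 - 7t - 8) − 22| < ϵ.
(4t^2 - 7t - 8) − 22 = 4t^2 - 7t - 30 = (t + 2)(4t - 15).
So |(4t^2 - 7t - 8) − 22| = |t + 2|·|4t - 15|.
Require δ ≤ 1. Then |t + 2| < 1 gives |t| < 3, and by the triangle inequality |4t - 15| ≤ 4·3 + 15 = 27.
Hence |(4t^2 - 7t - 8) − 22| ≤ 27|t + 2| < ϵ provided |t + 2| < ϵ/27.
Choosing δ = min(1, ϵ/27) ensures both conditions, hence |(4t^2 - 7t - 8) − 22| < ϵ.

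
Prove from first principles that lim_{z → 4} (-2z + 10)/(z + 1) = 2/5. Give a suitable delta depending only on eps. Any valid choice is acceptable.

Fix eps > 0. We want delta > 0 with 0 < |z − 4| < delta ⇒ |(-2z + 10)/(z + 1) − (2/5)| < eps.
Combining over a common denominator, (-2z + 10)/(z + 1) − (2/5) = [(-2z + 10)·5 − 2·(z + 1)] / [5·(z + 1)] = -12(z − 4) / (5(z + 1)).
So |(-2z + 10)/(z + 1) − (2/5)| = 12|z − 4| / (5·|z + 1|).
Restrict delta ≤ 5/2. Then |z − 4| < 5/2 gives |z + 1| = |(z − 4) + 5| ≥ 5 − 5/2 = 5/2.
Hence |(-2z + 10)/(z + 1) − (2/5)| < 12|z − 4|/(5·(5/2)) = (24/25)|z − 4|, which is < eps once |z − 4| < (25/24)eps.
Take delta = min(5/2, (25/24)eps). Then 0 < |z − 4| < delta forces both bounds, so |(-2z + 10)/(z + 1) − (2/5)| < eps.

delta = min(5/2, (25/24)eps)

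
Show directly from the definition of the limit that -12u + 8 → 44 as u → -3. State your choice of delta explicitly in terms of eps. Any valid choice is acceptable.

delta = eps/12

Let eps > 0. We need delta > 0 so that 0 < |u + 3| < delta implies |(-12u + 8) − 44| < eps.
|(-12u + 8) − 44| = |-12u - 36| = 12|u + 3|.
Thus it suffices that |u + 3| < eps/12.
Take delta = eps/12. If 0 < |u + 3| < delta then |(-12u + 8) − 44| = 12|u + 3| < 12·(eps/12) = eps.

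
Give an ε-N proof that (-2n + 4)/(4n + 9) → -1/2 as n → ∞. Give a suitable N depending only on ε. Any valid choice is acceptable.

N = (17/8)/ε

Suppose ε > 0. For n ≥ 1, |(-2n + 4)/(4n + 9) + 1/2| = |34|/(4(4n + 9)) = 34/(4(4n + 9)).
Since 4n + 9 ≥ 4n for n ≥ 1, this is ≤ 34/(4·4n) = (17/8)/n.
So |(-2n + 4)/(4n + 9) + 1/2| < ε whenever n > (17/8)/ε.
Take N = (17/8)/ε. If n > N then |(-2n + 4)/(4n + 9) + 1/2| ≤ (17/8)/n < ε.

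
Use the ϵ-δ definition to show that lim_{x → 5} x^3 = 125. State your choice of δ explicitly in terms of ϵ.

Suppose ϵ > 0. We seek δ > 0 with 0 < |x − 5| < δ ⇒ |x^3 − 125| < ϵ.
Factor: x^3 − 125 = (x − 5)(x^2 + 5x + 25), so |x^3 − 125| = |x − 5|·|x^2 + 5x + 25|.
Restrict δ ≤ 1. Then |x − 5| < 1 gives |x| < 6, so by the triangle inequality |x^2 + 5x + 25| ≤ 6^2 + 5·6 + 25 = 91.
Hence |x^3 − 125| ≤ 91|x − 5|, which is < ϵ once |x − 5| < ϵ/91.
Take δ = min(1, ϵ/91). If 0 < |x − 5| < δ then both bounds hold and |x^3 − 125| ≤ 91|x − 5| < 91·(ϵ/91) = ϵ.

δ = min(1, ϵ/91)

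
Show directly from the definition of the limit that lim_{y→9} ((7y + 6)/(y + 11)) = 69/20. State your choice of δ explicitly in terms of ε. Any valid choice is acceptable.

δ = min(10, (200/71)ε)

Suppose ε > 0. We want δ > 0 with 0 < |y − 9| < δ ⇒ |(7y + 6)/(y + 11) − (69/20)| < ε.
Combining over a common denominator, (7y + 6)/(y + 11) − (69/20) = [(7y + 6)·20 − 69·(y + 11)] / [20·(y + 11)] = 71(y − 9) / (20(y + 11)).
So |(7y + 6)/(y + 11) − (69/20)| = 71|y − 9| / (20·|y + 11|).
Restrict δ ≤ 10. Then |y − 9| < 10 gives |y + 11| = |(y − 9) + 20| ≥ 20 − 10 = 10.
Hence |(7y + 6)/(y + 11) − (69/20)| < 71|y − 9|/(20·10) = (71/200)|y − 9|, which is < ε once |y − 9| < (200/71)ε.
Take δ = min(10, (200/71)ε). Then 0 < |y − 9| < δ forces both bounds, so |(7y + 6)/(y + 11) − (69/20)| < ε.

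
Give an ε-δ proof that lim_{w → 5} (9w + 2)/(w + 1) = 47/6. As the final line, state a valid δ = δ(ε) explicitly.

δ = min(3, (18/7)ε)

Let ε > 0 be given. We want δ > 0 with 0 < |w − 5| < δ ⇒ |(9w + 2)/(w + 1) − (47/6)| < ε.
Combining over a common denominator, (9w + 2)/(w + 1) − (47/6) = [(9w + 2)·6 − 47·(w + 1)] / [6·(w + 1)] = 7(w − 5) / (6(w + 1)).
So |(9w + 2)/(w + 1) − (47/6)| = 7|w − 5| / (6·|w + 1|).
Restrict δ ≤ 3. Then |w − 5| < 3 gives |w + 1| = |(w − 5) + 6| ≥ 6 − 3 = 3.
Hence |(9w + 2)/(w + 1) − (47/6)| < 7|w − 5|/(6·3) = (7/18)|w − 5|, which is < ε once |w − 5| < (18/7)ε.
Take δ = min(3, (18/7)ε). Then 0 < |w − 5| < δ forces both bounds, so |(9w + 2)/(w + 1) − (47/6)| < ε.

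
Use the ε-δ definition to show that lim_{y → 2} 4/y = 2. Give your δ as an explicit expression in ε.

Let ε > 0. We seek δ > 0 such that 0 < |y − 2| < δ implies |4/y − 2| < ε.
|4/y − 2| = 4·|2 − y|/(2·|y|) = 4|y − 2|/(2|y|).
Restrict δ ≤ 1. Then |y − 2| < 1 gives |y| > 1, so 2|y| > 2.
Then |4/y − 2| < 4|y − 2|/2, which is < ε when |y − 2| < (1/2)ε.
Take δ = min(1, (1/2)ε). Then 0 < |y − 2| < δ gives both |y − 2| < 1 and |y − 2| < (1/2)ε, so |4/y − 2| < ε.

δ = min(1, (1/2)ε)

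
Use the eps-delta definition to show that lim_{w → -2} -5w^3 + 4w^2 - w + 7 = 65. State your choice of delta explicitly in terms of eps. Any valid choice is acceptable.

Let eps > 0. We want delta > 0 such that 0 < |w + 2| < delta implies |(-5w^3 + 4w^2 - w + 7) − 65| < eps.
(-5w^3 + 4w^2 - w + 7) − 65 = -5w^3 + 4w^2 - w - 58 = (w + 2)(-5w^2 + 14w - 29).
So |(-5w^3 + 4w^2 - w + 7) − 65| = |w + 2|·|-5w^2 + 14w - 29|.
Require delta ≤ 2. Then |w + 2| < 2 gives |w| < 4, and by the triangle inequality |-5w^2 + 14w - 29| ≤ 5·4^2 + 14·4 + 29 = 165.
Hence |(-5w^3 + 4w^2 - w + 7) − 65| ≤ 165|w + 2| < eps provided |w + 2| < eps/165.
Take delta = min(2, eps/165). Then 0 < |w + 2| < delta gives both |w + 2| < 2 and |w + 2| < eps/165, so |(-5w^3 + 4w^2 - w + 7) − 65| < eps.

delta = min(2, eps/165)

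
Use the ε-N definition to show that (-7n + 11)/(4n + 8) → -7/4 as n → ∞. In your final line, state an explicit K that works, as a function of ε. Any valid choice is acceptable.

K = (25/4)/ε

Fix ε > 0. For n ≥ 1, |(-7n + 11)/(4n + 8) + 7/4| = |100|/(4(4n + 8)) = 100/(4(4n + 8)).
Since 4n + 8 ≥ 4n for n ≥ 1, this is ≤ 100/(4·4n) = (25/4)/n.
So |(-7n + 11)/(4n + 8) + 7/4| < ε whenever n > (25/4)/ε.
Take K = (25/4)/ε. If n > K then |(-7n + 11)/(4n + 8) + 7/4| ≤ (25/4)/n < ε.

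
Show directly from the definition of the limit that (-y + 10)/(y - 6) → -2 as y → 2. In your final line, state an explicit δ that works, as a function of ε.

δ = min(2, 2ε)

Let ε > 0 be given. We want δ > 0 with 0 < |y − 2| < δ ⇒ |(-y + 10)/(y - 6) + 2| < ε.
Combining over a common denominator, (-y + 10)/(y - 6) + 2 = [(-y + 10)·(-4) − 8·(y - 6)] / [(-4)·(y - 6)] = -4(y − 2) / ((-4)(y - 6)).
So |(-y + 10)/(y - 6) + 2| = 4|y − 2| / (4·|y − 6|).
Restrict δ ≤ 2. Then |y − 2| < 2 gives |y − 6| = |(y − 2) + (-4)| ≥ 4 − 2 = 2.
Hence |(-y + 10)/(y - 6) + 2| < 4|y − 2|/(4·2) = (1/2)|y − 2|, which is < ε once |y − 2| < 2ε.
Take δ = min(2, 2ε). Then 0 < |y − 2| < δ forces both bounds, so |(-y + 10)/(y - 6) + 2| < ε.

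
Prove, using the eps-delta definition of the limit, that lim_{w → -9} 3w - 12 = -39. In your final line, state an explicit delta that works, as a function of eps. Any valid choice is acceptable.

Fix eps > 0. We need delta > 0 so that 0 < |w + 9| < delta implies |(3w - 12) + 39| < eps.
|(3w - 12) + 39| = |3w + 27| = 3|w + 9|.
So 3|w + 9| < eps exactly when |w + 9| < eps/3.
Choosing delta = eps/3 gives |(3w - 12) + 39| = 3|w + 9| < eps whenever |w + 9| < delta.

delta = eps/3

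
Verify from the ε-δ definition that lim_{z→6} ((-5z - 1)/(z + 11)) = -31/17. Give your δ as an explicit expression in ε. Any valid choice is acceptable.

Let ε > 0. We want δ > 0 with 0 < |z − 6| < δ ⇒ |(-5z - 1)/(z + 11) + 31/17| < ε.
Combining over a common denominator, (-5z - 1)/(z + 11) + 31/17 = [(-5z - 1)·17 − (-31)·(z + 11)] / [17·(z + 11)] = -54(z − 6) / (17(z + 11)).
So |(-5z - 1)/(z + 11) + 31/17| = 54|z − 6| / (17·|z + 11|).
Require δ ≤ 17/2, so |z + 11| ≥ |17| − |z − 6| > 17 − 17/2 = 17/2.
Hence |(-5z - 1)/(z + 11) + 31/17| < 54|z − 6|/(17·(17/2)) = (108/289)|z − 6|, which is < ε once |z − 6| < (289/108)ε.
Take δ = min(17/2, (289/108)ε). Then 0 < |z − 6| < δ forces both bounds, so |(-5z - 1)/(z + 11) + 31/17| < ε.

δ = min(17/2, (289/108)ε)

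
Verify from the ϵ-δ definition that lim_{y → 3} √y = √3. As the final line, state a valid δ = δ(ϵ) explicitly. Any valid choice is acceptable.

δ = min(3, √3·ϵ)

Suppose ϵ > 0. We want δ > 0 such that 0 < |y − 3| < δ implies |√y − √3| < ϵ.
Rationalise: √y − √3 = (y − 3)/(√y + √3), so |√y − √3| = |y − 3|/(√y + √3).
Restrict δ ≤ 3 so that |y − 3| < 3 forces y > 0, and then √y + √3 > √3.
Hence |√y − √3| < |y − 3|/√3, which is < ϵ once |y − 3| < √3·ϵ.
Take δ = min(3, √3·ϵ). If 0 < |y − 3| < δ then y > 0 and |√y − √3| < |y − 3|/√3 < ϵ.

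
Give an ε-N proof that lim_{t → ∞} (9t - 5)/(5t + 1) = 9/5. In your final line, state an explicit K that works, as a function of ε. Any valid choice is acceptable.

K = (34/25)/ε

Let ε > 0 be given. We seek K > 0 such that t > K implies |(9t - 5)/(5t + 1) − (9/5)| < ε.
(9t - 5)/(5t + 1) − (9/5) = (5(9t - 5) − 9(5t + 1)) / (5(5t + 1)) = -34/(5(5t + 1)).
For t > 0 we have 5t + 1 > 5t, so |(9t - 5)/(5t + 1) − (9/5)| = 34/(5(5t + 1)) < 34/(5·5t) = (34/25)/t.
Thus |(9t - 5)/(5t + 1) − (9/5)| < ε whenever t > (34/25)/ε.
Take K = (34/25)/ε. If t > K then |(9t - 5)/(5t + 1) − (9/5)| < (34/25)/t < ε.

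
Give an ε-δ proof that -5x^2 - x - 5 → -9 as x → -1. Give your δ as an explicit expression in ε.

Let ε > 0 be given. We want δ > 0 such that 0 < |x + 1| < δ implies |(-5x^2 - x - 5) + 9| < ε.
(-5x^2 - x - 5) + 9 = -5x^2 - x + 4 = (x + 1)(-5x + 4).
So |(-5x^2 - x - 5) + 9| = |x + 1|·|-5x + 4|.
Assume first that |x + 1| < 1, so |x| < 2. Then |-5x + 4| ≤ 5·2 + 4 = 14.
Hence |(-5x^2 - x - 5) + 9| ≤ 14|x + 1| < ε provided |x + 1| < ε/14.
Choosing δ = min(1, ε/14) ensures both conditions, hence |(-5x^2 - x - 5) + 9| < ε.

δ = min(1, ε/14)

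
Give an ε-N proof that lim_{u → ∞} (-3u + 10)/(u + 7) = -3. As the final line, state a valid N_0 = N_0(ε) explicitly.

N_0 = 31/ε

Suppose ε > 0. We seek N_0 > 0 such that u > N_0 implies |(-3u + 10)/(u + 7) + 3| < ε.
(-3u + 10)/(u + 7) + 3 = ((-3u + 10) − (-3)(u + 7)) / ((u + 7)) = 31/((u + 7)).
For u > 0 we have u + 7 > u, so |(-3u + 10)/(u + 7) + 3| = 31/((u + 7)) < 31/(u) = 31/u.
Thus |(-3u + 10)/(u + 7) + 3| < ε whenever u > 31/ε.
Take N_0 = 31/ε. If u > N_0 then |(-3u + 10)/(u + 7) + 3| < 31/u < ε.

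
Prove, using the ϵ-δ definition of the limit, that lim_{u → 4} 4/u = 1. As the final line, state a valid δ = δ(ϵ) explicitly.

Fix ϵ > 0. We seek δ > 0 such that 0 < |u − 4| < δ implies |4/u − 1| < ϵ.
|4/u − 1| = 4·|4 − u|/(4·|u|) = 4|u − 4|/(4|u|).
Restrict δ ≤ 2. Then |u − 4| < 2 gives |u| > 2, so 4|u| > 8.
Then |4/u − 1| < 4|u − 4|/8, which is < ϵ when |u − 4| < 2ϵ.
Take δ = min(2, 2ϵ). Then 0 < |u − 4| < δ gives both |u − 4| < 2 and |u − 4| < 2ϵ, so |4/u − 1| < ϵ.

δ = min(2, 2ϵ)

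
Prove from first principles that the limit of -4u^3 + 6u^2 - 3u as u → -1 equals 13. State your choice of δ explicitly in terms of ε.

Let ε > 0. We want δ > 0 such that 0 < |u + 1| < δ implies |(-4u^3 + 6u^2 - 3u) − 13| < ε.
(-4u^3 + 6u^2 - 3u) − 13 = -4u^3 + 6u^2 - 3u - 13 = (u + 1)(-4u^2 + 10u - 13).
So |(-4u^3 + 6u^2 - 3u) − 13| = |u + 1|·|-4u^2 + 10u - 13|.
Assume first that |u + 1| < 2, so |u| < 3. Then |-4u^2 + 10u - 13| ≤ 4·3^2 + 10·3 + 13 = 79.
Hence |(-4u^3 + 6u^2 - 3u) − 13| ≤ 79|u + 1| < ε provided |u + 1| < ε/79.
Take δ = min(2, ε/79). Then 0 < |u + 1| < δ gives both |u + 1| < 2 and |u + 1| < ε/79, so |(-4u^3 + 6u^2 - 3u) − 13| < ε.

δ = min(2, ε/79)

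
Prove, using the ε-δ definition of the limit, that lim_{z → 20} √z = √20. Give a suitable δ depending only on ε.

δ = min(20, √20·ε)

Fix ε > 0. We want δ > 0 such that 0 < |z − 20| < δ implies |√z − √20| < ε.
Rationalise: √z − √20 = (z − 20)/(√z + √20), so |√z − √20| = |z − 20|/(√z + √20).
Restrict δ ≤ 20 so that |z − 20| < 20 forces z > 0, and then √z + √20 > √20.
Hence |√z − √20| < |z − 20|/√20, which is < ε once |z − 20| < √20·ε.
Take δ = min(20, √20·ε). If 0 < |z − 20| < δ then z > 0 and |√z − √20| < |z − 20|/√20 < ε.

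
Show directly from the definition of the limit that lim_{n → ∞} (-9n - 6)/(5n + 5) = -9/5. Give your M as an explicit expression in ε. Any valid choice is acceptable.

Fix ε > 0. For n ≥ 1, |(-9n - 6)/(5n + 5) + 9/5| = |15|/(5(5n + 5)) = 15/(5(5n + 5)).
Since 5n + 5 ≥ 5n for n ≥ 1, this is ≤ 15/(5·5n) = (3/5)/n.
So |(-9n - 6)/(5n + 5) + 9/5| < ε whenever n > (3/5)/ε.
Take M = (3/5)/ε. If n > M then |(-9n - 6)/(5n + 5) + 9/5| ≤ (3/5)/n < ε.

M = (3/5)/ε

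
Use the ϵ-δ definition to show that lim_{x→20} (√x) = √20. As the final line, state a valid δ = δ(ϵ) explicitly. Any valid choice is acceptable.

δ = min(20, √20·ϵ)

Let ϵ > 0. We want δ > 0 such that 0 < |x − 20| < δ implies |√x − √20| < ϵ.
Multiplying by the conjugate, |√x − √20| = |x − 20|/(√x + √20).
Restrict δ ≤ 20 so that |x − 20| < 20 forces x > 0, and then √x + √20 > √20.
Hence |√x − √20| < |x − 20|/√20, which is < ϵ once |x − 20| < √20·ϵ.
Take δ = min(20, √20·ϵ). If 0 < |x − 20| < δ then x > 0 and |√x − √20| < |x − 20|/√20 < ϵ.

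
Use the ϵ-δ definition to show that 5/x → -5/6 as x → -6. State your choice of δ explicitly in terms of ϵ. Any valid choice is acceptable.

Let ϵ > 0. We seek δ > 0 such that 0 < |x + 6| < δ implies |5/x + 5/6| < ϵ.
|5/x + 5/6| = 5·|-6 − x|/(6·|x|) = 5|x + 6|/(6|x|).
Require δ ≤ 3 so that |x| > 6 − 3 = 3, hence 6|x| > 18.
Then |5/x + 5/6| < 5|x + 6|/18, which is < ϵ when |x + 6| < (18/5)ϵ.
Take δ = min(3, (18/5)ϵ). Then 0 < |x + 6| < δ gives both |x + 6| < 3 and |x + 6| < (18/5)ϵ, so |5/x + 5/6| < ϵ.

δ = min(3, (18/5)ϵ)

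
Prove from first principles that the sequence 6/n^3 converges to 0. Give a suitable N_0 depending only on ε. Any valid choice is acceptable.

Let ε > 0. For n ≥ 1, |6/n^3 − 0| = 6/n^3.
6/n^3 < ε ⇔ n^3 > 6/ε ⇔ n > (6/ε)^{1/3}.
Take N_0 = (6/ε)^{1/3}. Then n > N_0 implies 6/n^3 < ε.

N_0 = (6/ε)^{1/3}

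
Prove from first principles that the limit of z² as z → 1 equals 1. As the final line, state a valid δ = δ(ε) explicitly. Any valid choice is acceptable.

δ = min(1, ε/3)

Let ε > 0. We seek δ > 0 with 0 < |z − 1| < δ ⇒ |z² − 1| < ε.
Factor: z² − 1 = (z − 1)(z + 1), so |z² − 1| = |z − 1|·|z + 1|.
Impose δ ≤ 1 so that |z| < 2; then |z + 1| ≤ 3.
Hence |z² − 1| ≤ 3|z − 1|, which is < ε once |z − 1| < ε/3.
Take δ = min(1, ε/3). If 0 < |z − 1| < δ then both bounds hold and |z² − 1| ≤ 3|z − 1| < 3·(ε/3) = ε.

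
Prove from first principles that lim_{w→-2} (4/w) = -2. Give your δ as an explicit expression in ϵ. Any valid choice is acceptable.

Let ϵ > 0. We seek δ > 0 such that 0 < |w + 2| < δ implies |4/w + 2| < ϵ.
|4/w + 2| = 4·|-2 − w|/(2·|w|) = 4|w + 2|/(2|w|).
Restrict δ ≤ 1. Then |w + 2| < 1 gives |w| > 1, so 2|w| > 2.
Then |4/w + 2| < 4|w + 2|/2, which is < ϵ when |w + 2| < (1/2)ϵ.
Take δ = min(1, (1/2)ϵ). Then 0 < |w + 2| < δ gives both |w + 2| < 1 and |w + 2| < (1/2)ϵ, so |4/w + 2| < ϵ.

δ = min(1, (1/2)ϵ)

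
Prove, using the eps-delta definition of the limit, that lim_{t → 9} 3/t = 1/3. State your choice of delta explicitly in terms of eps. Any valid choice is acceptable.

Let eps > 0. We seek delta > 0 such that 0 < |t − 9| < delta implies |3/t − (1/3)| < eps.
|3/t − (1/3)| = 3·|9 − t|/(9·|t|) = 3|t − 9|/(9|t|).
Restrict delta ≤ 9/2. Then |t − 9| < 9/2 gives |t| > 9/2, so 9|t| > 81/2.
Then |3/t − (1/3)| < 3|t − 9|/(81/2), which is < eps when |t − 9| < (27/2)eps.
Take delta = min(9/2, (27/2)eps). Then 0 < |t − 9| < delta gives both |t − 9| < 9/2 and |t − 9| < (27/2)eps, so |3/t − (1/3)| < eps.

delta = min(9/2, (27/2)eps)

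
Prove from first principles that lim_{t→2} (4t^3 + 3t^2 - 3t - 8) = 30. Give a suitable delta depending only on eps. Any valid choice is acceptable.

Let eps > 0. We want delta > 0 such that 0 < |t − 2| < delta implies |(4t^3 + 3t^2 - 3t - 8) − 30| < eps.
(4t^3 + 3t^2 - 3t - 8) − 30 = 4t^3 + 3t^2 - 3t - 38 = (t − 2)(4t^2 + 11t + 19).
So |(4t^3 + 3t^2 - 3t - 8) − 30| = |t − 2|·|4t^2 + 11t + 19|.
Require delta ≤ 2. Then |t − 2| < 2 gives |t| < 4, and by the triangle inequality |4t^2 + 11t + 19| ≤ 4·4^2 + 11·4 + 19 = 127.
Hence |(4t^3 + 3t^2 - 3t - 8) − 30| ≤ 127|t − 2| < eps provided |t − 2| < eps/127.
Take delta = min(2, eps/127). Then 0 < |t − 2| < delta gives both |t − 2| < 2 and |t − 2| < eps/127, so |(4t^3 + 3t^2 - 3t - 8) − 30| < eps.

delta = min(2, eps/127)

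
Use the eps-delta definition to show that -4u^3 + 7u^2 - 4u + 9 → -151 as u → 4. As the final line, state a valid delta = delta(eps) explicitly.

Let eps > 0 be given. We want delta > 0 such that 0 < |u − 4| < delta implies |(-4u^3 + 7u^2 - 4u + 9) + 151| < eps.
(-4u^3 + 7u^2 - 4u + 9) + 151 = -4u^3 + 7u^2 - 4u + 160 = (u − 4)(-4u^2 - 9u - 40).
So |(-4u^3 + 7u^2 - 4u + 9) + 151| = |u − 4|·|-4u^2 - 9u - 40|.
Require delta ≤ 1. Then |u − 4| < 1 gives |u| < 5, and by the triangle inequality |-4u^2 - 9u - 40| ≤ 4·5^2 + 9·5 + 40 = 185.
Hence |(-4u^3 + 7u^2 - 4u + 9) + 151| ≤ 185|u − 4| < eps provided |u − 4| < eps/185.
Choosing delta = min(1, eps/185) ensures both conditions, hence |(-4u^3 + 7u^2 - 4u + 9) + 151| < eps.

delta = min(1, eps/185)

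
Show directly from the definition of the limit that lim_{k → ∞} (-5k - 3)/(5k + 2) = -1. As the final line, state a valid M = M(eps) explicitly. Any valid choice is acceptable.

M = (1/5)/eps

Suppose eps > 0. For k ≥ 1, |(-5k - 3)/(5k + 2) + 1| = |-5|/(5(5k + 2)) = 5/(5(5k + 2)).
Since 5k + 2 ≥ 5k for k ≥ 1, this is ≤ 5/(5·5k) = (1/5)/k.
So |(-5k - 3)/(5k + 2) + 1| < eps whenever k > (1/5)/eps.
Take M = (1/5)/eps. If k > M then |(-5k - 3)/(5k + 2) + 1| ≤ (1/5)/k < eps.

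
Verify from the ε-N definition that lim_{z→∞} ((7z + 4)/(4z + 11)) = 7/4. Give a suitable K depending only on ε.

K = (61/16)/ε

Let ε > 0 be given. We seek K > 0 such that z > K implies |(7z + 4)/(4z + 11) − (7/4)| < ε.
(7z + 4)/(4z + 11) − (7/4) = (4(7z + 4) − 7(4z + 11)) / (4(4z + 11)) = -61/(4(4z + 11)).
For z > 0 we have 4z + 11 > 4z, so |(7z + 4)/(4z + 11) − (7/4)| = 61/(4(4z + 11)) < 61/(4·4z) = (61/16)/z.
Thus |(7z + 4)/(4z + 11) − (7/4)| < ε whenever z > (61/16)/ε.
Take K = (61/16)/ε. If z > K then |(7z + 4)/(4z + 11) − (7/4)| < (61/16)/z < ε.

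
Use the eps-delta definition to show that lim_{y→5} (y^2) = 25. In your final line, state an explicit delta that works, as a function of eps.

delta = min(2, eps/12)

Let eps > 0. We seek delta > 0 with 0 < |y − 5| < delta ⇒ |y^2 − 25| < eps.
Factor: y^2 − 25 = (y − 5)(y + 5), so |y^2 − 25| = |y − 5|·|y + 5|.
Impose delta ≤ 2 so that |y| < 7; then |y + 5| ≤ 12.
Hence |y^2 − 25| ≤ 12|y − 5|, which is < eps once |y − 5| < eps/12.
Take delta = min(2, eps/12). If 0 < |y − 5| < delta then both bounds hold and |y^2 − 25| ≤ 12|y − 5| < 12·(eps/12) = eps.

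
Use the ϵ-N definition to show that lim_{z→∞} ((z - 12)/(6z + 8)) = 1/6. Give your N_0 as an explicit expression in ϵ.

Let ϵ > 0 be given. We seek N_0 > 0 such that z > N_0 implies |(z - 12)/(6z + 8) − (1/6)| < ϵ.
(z - 12)/(6z + 8) − (1/6) = (6(z - 12) − (6z + 8)) / (6(6z + 8)) = -80/(6(6z + 8)).
For z > 0 we have 6z + 8 > 6z, so |(z - 12)/(6z + 8) − (1/6)| = 80/(6(6z + 8)) < 80/(6·6z) = (20/9)/z.
Thus |(z - 12)/(6z + 8) − (1/6)| < ϵ whenever z > (20/9)/ϵ.
Take N_0 = (20/9)/ϵ. If z > N_0 then |(z - 12)/(6z + 8) − (1/6)| < (20/9)/z < ϵ.

N_0 = (20/9)/ϵ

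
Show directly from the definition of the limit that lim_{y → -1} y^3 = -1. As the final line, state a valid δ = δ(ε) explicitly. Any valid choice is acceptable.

δ = min(1, ε/7)

Suppose ε > 0. We seek δ > 0 with 0 < |y + 1| < δ ⇒ |y^3 + 1| < ε.
Factor: y^3 + 1 = (y + 1)(y^2 - y + 1), so |y^3 + 1| = |y + 1|·|y^2 - y + 1|.
Restrict δ ≤ 1. Then |y + 1| < 1 gives |y| < 2, so by the triangle inequality |y^2 - y + 1| ≤ 2^2 + 2 + 1 = 7.
Hence |y^3 + 1| ≤ 7|y + 1|, which is < ε once |y + 1| < ε/7.
Take δ = min(1, ε/7). If 0 < |y + 1| < δ then both bounds hold and |y^3 + 1| ≤ 7|y + 1| < 7·(ε/7) = ε.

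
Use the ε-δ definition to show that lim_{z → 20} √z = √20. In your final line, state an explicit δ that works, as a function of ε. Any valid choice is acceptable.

Let ε > 0 be given. We want δ > 0 such that 0 < |z − 20| < δ implies |√z − √20| < ε.
Rationalise: √z − √20 = (z − 20)/(√z + √20), so |√z − √20| = |z − 20|/(√z + √20).
Restrict δ ≤ 20 so that |z − 20| < 20 forces z > 0, and then √z + √20 > √20.
Hence |√z − √20| < |z − 20|/√20, which is < ε once |z − 20| < √20·ε.
Take δ = min(20, √20·ε). If 0 < |z − 20| < δ then z > 0 and |√z − √20| < |z − 20|/√20 < ε.

δ = min(20, √20·ε)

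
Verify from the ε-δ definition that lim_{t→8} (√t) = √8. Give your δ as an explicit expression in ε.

δ = min(8, √8·ε)

Suppose ε > 0. We want δ > 0 such that 0 < |t − 8| < δ implies |√t − √8| < ε.
Multiplying by the conjugate, |√t − √8| = |t − 8|/(√t + √8).
Restrict δ ≤ 8 so that |t − 8| < 8 forces t > 0, and then √t + √8 > √8.
Hence |√t − √8| < |t − 8|/√8, which is < ε once |t − 8| < √8·ε.
Take δ = min(8, √8·ε). If 0 < |t − 8| < δ then t > 0 and |√t − √8| < |t − 8|/√8 < ε.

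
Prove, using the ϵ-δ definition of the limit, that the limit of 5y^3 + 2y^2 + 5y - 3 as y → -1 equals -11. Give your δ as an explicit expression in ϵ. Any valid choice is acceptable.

Fix ϵ > 0. We want δ > 0 such that 0 < |y + 1| < δ implies |(5y^3 + 2y^2 + 5y - 3) + 11| < ϵ.
(5y^3 + 2y^2 + 5y - 3) + 11 = 5y^3 + 2y^2 + 5y + 8 = (y + 1)(5y^2 - 3y + 8).
So |(5y^3 + 2y^2 + 5y - 3) + 11| = |y + 1|·|5y^2 - 3y + 8|.
Assume first that |y + 1| < 1, so |y| < 2. Then |5y^2 - 3y + 8| ≤ 5·2^2 + 3·2 + 8 = 34.
Hence |(5y^3 + 2y^2 + 5y - 3) + 11| ≤ 34|y + 1| < ϵ provided |y + 1| < ϵ/34.
Choosing δ = min(1, ϵ/34) ensures both conditions, hence |(5y^3 + 2y^2 + 5y - 3) + 11| < ϵ.

δ = min(1, ϵ/34)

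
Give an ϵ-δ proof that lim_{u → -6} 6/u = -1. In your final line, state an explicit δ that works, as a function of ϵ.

δ = min(3, 3ϵ)

Suppose ϵ > 0. We seek δ > 0 such that 0 < |u + 6| < δ implies |6/u + 1| < ϵ.
|6/u + 1| = 6·|-6 − u|/(6·|u|) = 6|u + 6|/(6|u|).
Require δ ≤ 3 so that |u| > 6 − 3 = 3, hence 6|u| > 18.
Then |6/u + 1| < 6|u + 6|/18, which is < ϵ when |u + 6| < 3ϵ.
Take δ = min(3, 3ϵ). Then 0 < |u + 6| < δ gives both |u + 6| < 3 and |u + 6| < 3ϵ, so |6/u + 1| < ϵ.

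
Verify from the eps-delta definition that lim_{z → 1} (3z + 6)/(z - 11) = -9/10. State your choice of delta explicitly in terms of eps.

Let eps > 0. We want delta > 0 with 0 < |z − 1| < delta ⇒ |(3z + 6)/(z - 11) + 9/10| < eps.
Combining over a common denominator, (3z + 6)/(z - 11) + 9/10 = [(3z + 6)·(-10) − 9·(z - 11)] / [(-10)·(z - 11)] = -39(z − 1) / ((-10)(z - 11)).
So |(3z + 6)/(z - 11) + 9/10| = 39|z − 1| / (10·|z − 11|).
Restrict delta ≤ 5. Then |z − 1| < 5 gives |z − 11| = |(z − 1) + (-10)| ≥ 10 − 5 = 5.
Hence |(3z + 6)/(z - 11) + 9/10| < 39|z − 1|/(10·5) = (39/50)|z − 1|, which is < eps once |z − 1| < (50/39)eps.
Take delta = min(5, (50/39)eps). Then 0 < |z − 1| < delta forces both bounds, so |(3z + 6)/(z - 11) + 9/10| < eps.

delta = min(5, (50/39)eps)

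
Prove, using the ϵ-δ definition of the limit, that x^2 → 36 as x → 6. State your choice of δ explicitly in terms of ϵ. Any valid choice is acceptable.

Let ϵ > 0. We seek δ > 0 with 0 < |x − 6| < δ ⇒ |x^2 − 36| < ϵ.
Factor: x^2 − 36 = (x − 6)(x + 6), so |x^2 − 36| = |x − 6|·|x + 6|.
Impose δ ≤ 2 so that |x| < 8; then |x + 6| ≤ 14.
Hence |x^2 − 36| ≤ 14|x − 6|, which is < ϵ once |x − 6| < ϵ/14.
Take δ = min(2, ϵ/14). If 0 < |x − 6| < δ then both bounds hold and |x^2 − 36| ≤ 14|x − 6| < 14·(ϵ/14) = ϵ.

δ = min(2, ϵ/14)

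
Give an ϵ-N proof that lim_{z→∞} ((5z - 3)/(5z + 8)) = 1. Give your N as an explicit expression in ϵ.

Suppose ϵ > 0. We seek N > 0 such that z > N implies |(5z - 3)/(5z + 8) − 1| < ϵ.
(5z - 3)/(5z + 8) − 1 = (5(5z - 3) − 5(5z + 8)) / (5(5z + 8)) = -55/(5(5z + 8)).
For z > 0 we have 5z + 8 > 5z, so |(5z - 3)/(5z + 8) − 1| = 55/(5(5z + 8)) < 55/(5·5z) = (11/5)/z.
Thus |(5z - 3)/(5z + 8) − 1| < ϵ whenever z > (11/5)/ϵ.
Take N = (11/5)/ϵ. If z > N then |(5z - 3)/(5z + 8) − 1| < (11/5)/z < ϵ.

N = (11/5)/ϵ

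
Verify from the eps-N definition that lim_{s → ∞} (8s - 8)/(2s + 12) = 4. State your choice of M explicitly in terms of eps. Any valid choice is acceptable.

M = 28/eps

Fix eps > 0. We seek M > 0 such that s > M implies |(8s - 8)/(2s + 12) − 4| < eps.
(8s - 8)/(2s + 12) − 4 = (2(8s - 8) − 8(2s + 12)) / (2(2s + 12)) = -112/(2(2s + 12)).
For s > 0 we have 2s + 12 > 2s, so |(8s - 8)/(2s + 12) − 4| = 112/(2(2s + 12)) < 112/(2·2s) = 28/s.
Thus |(8s - 8)/(2s + 12) − 4| < eps whenever s > 28/eps.
Take M = 28/eps. If s > M then |(8s - 8)/(2s + 12) − 4| < 28/s < eps.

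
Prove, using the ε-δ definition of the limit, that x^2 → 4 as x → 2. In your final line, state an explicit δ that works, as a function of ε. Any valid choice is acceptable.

Fix ε > 0. We seek δ > 0 with 0 < |x − 2| < δ ⇒ |x^2 − 4| < ε.
Factor: x^2 − 4 = (x − 2)(x + 2), so |x^2 − 4| = |x − 2|·|x + 2|.
Impose δ ≤ 1 so that |x| < 3; then |x + 2| ≤ 5.
Hence |x^2 − 4| ≤ 5|x − 2|, which is < ε once |x − 2| < ε/5.
Take δ = min(1, ε/5). If 0 < |x − 2| < δ then both bounds hold and |x^2 − 4| ≤ 5|x − 2| < 5·(ε/5) = ε.

δ = min(1, ε/5)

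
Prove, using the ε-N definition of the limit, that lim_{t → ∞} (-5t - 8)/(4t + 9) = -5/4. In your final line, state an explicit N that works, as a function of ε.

N = (13/16)/ε

Let ε > 0. We seek N > 0 such that t > N implies |(-5t - 8)/(4t + 9) + 5/4| < ε.
(-5t - 8)/(4t + 9) + 5/4 = (4(-5t - 8) − (-5)(4t + 9)) / (4(4t + 9)) = 13/(4(4t + 9)).
For t > 0 we have 4t + 9 > 4t, so |(-5t - 8)/(4t + 9) + 5/4| = 13/(4(4t + 9)) < 13/(4·4t) = (13/16)/t.
Thus |(-5t - 8)/(4t + 9) + 5/4| < ε whenever t > (13/16)/ε.
Take N = (13/16)/ε. If t > N then |(-5t - 8)/(4t + 9) + 5/4| < (13/16)/t < ε.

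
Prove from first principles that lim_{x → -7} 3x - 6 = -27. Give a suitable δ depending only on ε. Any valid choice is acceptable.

δ = ε/3

Let ε > 0. We need δ > 0 so that 0 < |x + 7| < δ implies |(3x - 6) + 27| < ε.
Since (3x - 6) + 27 = 3(x + 7), we have |(3x - 6) + 27| = 3|x + 7|.
Thus it suffices that |x + 7| < ε/3.
Take δ = ε/3. If 0 < |x + 7| < δ then |(3x - 6) + 27| = 3|x + 7| < 3·(ε/3) = ε.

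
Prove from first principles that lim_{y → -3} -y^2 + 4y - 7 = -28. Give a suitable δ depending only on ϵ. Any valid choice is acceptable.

Let ϵ > 0. We want δ > 0 such that 0 < |y + 3| < δ implies |(-y^2 + 4y - 7) + 28| < ϵ.
(-y^2 + 4y - 7) + 28 = -y^2 + 4y + 21 = (y + 3)(-y + 7).
So |(-y^2 + 4y - 7) + 28| = |y + 3|·|-y + 7|.
Assume first that |y + 3| < 2, so |y| < 5. Then |-y + 7| ≤ 5 + 7 = 12.
Hence |(-y^2 + 4y - 7) + 28| ≤ 12|y + 3| < ϵ provided |y + 3| < ϵ/12.
Take δ = min(2, ϵ/12). Then 0 < |y + 3| < δ gives both |y + 3| < 2 and |y + 3| < ϵ/12, so |(-y^2 + 4y - 7) + 28| < ϵ.

δ = min(2, ϵ/12)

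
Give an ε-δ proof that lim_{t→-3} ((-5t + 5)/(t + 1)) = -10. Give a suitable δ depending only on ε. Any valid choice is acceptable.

δ = min(1, (1/5)ε)

Let ε > 0. We want δ > 0 with 0 < |t + 3| < δ ⇒ |(-5t + 5)/(t + 1) + 10| < ε.
Combining over a common denominator, (-5t + 5)/(t + 1) + 10 = [(-5t + 5)·(-2) − 20·(t + 1)] / [(-2)·(t + 1)] = -10(t + 3) / ((-2)(t + 1)).
So |(-5t + 5)/(t + 1) + 10| = 10|t + 3| / (2·|t + 1|).
Restrict δ ≤ 1. Then |t + 3| < 1 gives |t + 1| = |(t + 3) + (-2)| ≥ 2 − 1 = 1.
Hence |(-5t + 5)/(t + 1) + 10| < 10|t + 3|/(2·1) = 5|t + 3|, which is < ε once |t + 3| < (1/5)ε.
Take δ = min(1, (1/5)ε). Then 0 < |t + 3| < δ forces both bounds, so |(-5t + 5)/(t + 1) + 10| < ε.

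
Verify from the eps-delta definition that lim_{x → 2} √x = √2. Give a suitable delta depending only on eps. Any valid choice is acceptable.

Let eps > 0 be given. We want delta > 0 such that 0 < |x − 2| < delta implies |√x − √2| < eps.
Multiplying by the conjugate, |√x − √2| = |x − 2|/(√x + √2).
Restrict delta ≤ 2 so that |x − 2| < 2 forces x > 0, and then √x + √2 > √2.
Hence |√x − √2| < |x − 2|/√2, which is < eps once |x − 2| < √2·eps.
Take delta = min(2, √2·eps). If 0 < |x − 2| < delta then x > 0 and |√x − √2| < |x − 2|/√2 < eps.

delta = min(2, √2·eps)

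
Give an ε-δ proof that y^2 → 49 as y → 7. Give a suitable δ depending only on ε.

Suppose ε > 0. We seek δ > 0 with 0 < |y − 7| < δ ⇒ |y^2 − 49| < ε.
Factor: y^2 − 49 = (y − 7)(y + 7), so |y^2 − 49| = |y − 7|·|y + 7|.
Restrict δ ≤ 2. Then |y − 7| < 2 gives |y| < 9, so by the triangle inequality |y + 7| ≤ 9 + 7 = 16.
Hence |y^2 − 49| ≤ 16|y − 7|, which is < ε once |y − 7| < ε/16.
Take δ = min(2, ε/16). If 0 < |y − 7| < δ then both bounds hold and |y^2 − 49| ≤ 16|y − 7| < 16·(ε/16) = ε.

δ = min(2, ε/16)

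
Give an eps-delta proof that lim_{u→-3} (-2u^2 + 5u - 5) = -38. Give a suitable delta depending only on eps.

Let eps > 0 be given. We want delta > 0 such that 0 < |u + 3| < delta implies |(-2u^2 + 5u - 5) + 38| < eps.
(-2u^2 + 5u - 5) + 38 = -2u^2 + 5u + 33 = (u + 3)(-2u + 11).
So |(-2u^2 + 5u - 5) + 38| = |u + 3|·|-2u + 11|.
Assume first that |u + 3| < 1, so |u| < 4. Then |-2u + 11| ≤ 2·4 + 11 = 19.
Hence |(-2u^2 + 5u - 5) + 38| ≤ 19|u + 3| < eps provided |u + 3| < eps/19.
Choosing delta = min(1, eps/19) ensures both conditions, hence |(-2u^2 + 5u - 5) + 38| < eps.

delta = min(1, eps/19)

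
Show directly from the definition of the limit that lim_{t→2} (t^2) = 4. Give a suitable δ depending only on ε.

Suppose ε > 0. We seek δ > 0 with 0 < |t − 2| < δ ⇒ |t^2 − 4| < ε.
Factor: t^2 − 4 = (t − 2)(t + 2), so |t^2 − 4| = |t − 2|·|t + 2|.
Restrict δ ≤ 1. Then |t − 2| < 1 gives |t| < 3, so by the triangle inequality |t + 2| ≤ 3 + 2 = 5.
Hence |t^2 − 4| ≤ 5|t − 2|, which is < ε once |t − 2| < ε/5.
Take δ = min(1, ε/5). If 0 < |t − 2| < δ then both bounds hold and |t^2 − 4| ≤ 5|t − 2| < 5·(ε/5) = ε.

δ = min(1, ε/5)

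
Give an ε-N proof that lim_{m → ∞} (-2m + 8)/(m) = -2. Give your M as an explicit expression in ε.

M = 8/ε

Let ε > 0. For m ≥ 1, |(-2m + 8)/(m) + 2| = |8|/((m)) = 8/((m)).
Since m ≥ m for m ≥ 1, this is ≤ 8/(m) = 8/m.
So |(-2m + 8)/(m) + 2| < ε whenever m > 8/ε.
Take M = 8/ε. If m > M then |(-2m + 8)/(m) + 2| ≤ 8/m < ε.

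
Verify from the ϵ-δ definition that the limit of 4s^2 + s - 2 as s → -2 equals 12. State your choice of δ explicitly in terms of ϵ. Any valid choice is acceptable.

Suppose ϵ > 0. We want δ > 0 such that 0 < |s + 2| < δ implies |(4s^2 + s - 2) − 12| < ϵ.
(4s^2 + s - 2) − 12 = 4s^2 + s - 14 = (s + 2)(4s - 7).
So |(4s^2 + s - 2) − 12| = |s + 2|·|4s - 7|.
Assume first that |s + 2| < 2, so |s| < 4. Then |4s - 7| ≤ 4·4 + 7 = 23.
Hence |(4s^2 + s - 2) − 12| ≤ 23|s + 2| < ϵ provided |s + 2| < ϵ/23.
Choosing δ = min(2, ϵ/23) ensures both conditions, hence |(4s^2 + s - 2) − 12| < ϵ.

δ = min(2, ϵ/23)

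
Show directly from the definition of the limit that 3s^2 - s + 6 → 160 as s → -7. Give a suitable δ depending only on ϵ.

δ = min(1, ϵ/46)

Let ϵ > 0 be given. We want δ > 0 such that 0 < |s + 7| < δ implies |(3s^2 - s + 6) − 160| < ϵ.
(3s^2 - s + 6) − 160 = 3s^2 - s - 154 = (s + 7)(3s - 22).
So |(3s^2 - s + 6) − 160| = |s + 7|·|3s - 22|.
Require δ ≤ 1. Then |s + 7| < 1 gives |s| < 8, and by the triangle inequality |3s - 22| ≤ 3·8 + 22 = 46.
Hence |(3s^2 - s + 6) − 160| ≤ 46|s + 7| < ϵ provided |s + 7| < ϵ/46.
Take δ = min(1, ϵ/46). Then 0 < |s + 7| < δ gives both |s + 7| < 1 and |s + 7| < ϵ/46, so |(3s^2 - s + 6) − 160| < ϵ.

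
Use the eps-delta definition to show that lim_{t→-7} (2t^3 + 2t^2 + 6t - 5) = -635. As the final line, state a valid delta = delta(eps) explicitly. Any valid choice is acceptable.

Let eps > 0. We want delta > 0 such that 0 < |t + 7| < delta implies |(2t^3 + 2t^2 + 6t - 5) + 635| < eps.
(2t^3 + 2t^2 + 6t - 5) + 635 = 2t^3 + 2t^2 + 6t + 630 = (t + 7)(2t^2 - 12t + 90).
So |(2t^3 + 2t^2 + 6t - 5) + 635| = |t + 7|·|2t^2 - 12t + 90|.
Assume first that |t + 7| < 1, so |t| < 8. Then |2t^2 - 12t + 90| ≤ 2·8^2 + 12·8 + 90 = 314.
Hence |(2t^3 + 2t^2 + 6t - 5) + 635| ≤ 314|t + 7| < eps provided |t + 7| < eps/314.
Take delta = min(1, eps/314). Then 0 < |t + 7| < delta gives both |t + 7| < 1 and |t + 7| < eps/314, so |(2t^3 + 2t^2 + 6t - 5) + 635| < eps.

delta = min(1, eps/314)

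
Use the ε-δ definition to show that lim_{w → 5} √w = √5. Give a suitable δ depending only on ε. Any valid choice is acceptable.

Let ε > 0. We want δ > 0 such that 0 < |w − 5| < δ implies |√w − √5| < ε.
Rationalise: √w − √5 = (w − 5)/(√w + √5), so |√w − √5| = |w − 5|/(√w + √5).
Restrict δ ≤ 5 so that |w − 5| < 5 forces w > 0, and then √w + √5 > √5.
Hence |√w − √5| < |w − 5|/√5, which is < ε once |w − 5| < √5·ε.
Take δ = min(5, √5·ε). If 0 < |w − 5| < δ then w > 0 and |√w − √5| < |w − 5|/√5 < ε.

δ = min(5, √5·ε)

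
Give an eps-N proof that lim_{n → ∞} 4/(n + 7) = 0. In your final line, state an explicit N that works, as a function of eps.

Let eps > 0 be given. For n ≥ 1, |4/(n + 7) − 0| = 4/(n + 7) ≤ 4/n.
We need 4/n < eps, i.e. n > 4/eps.
Take N = 4/eps. If n > N then |4/(n + 7)| ≤ 4/n < eps.

N = 4/eps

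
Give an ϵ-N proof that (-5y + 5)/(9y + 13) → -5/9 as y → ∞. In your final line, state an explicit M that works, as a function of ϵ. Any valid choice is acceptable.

M = (110/81)/ϵ

Let ϵ > 0 be given. We seek M > 0 such that y > M implies |(-5y + 5)/(9y + 13) + 5/9| < ϵ.
(-5y + 5)/(9y + 13) + 5/9 = (9(-5y + 5) − (-5)(9y + 13)) / (9(9y + 13)) = 110/(9(9y + 13)).
For y > 0 we have 9y + 13 > 9y, so |(-5y + 5)/(9y + 13) + 5/9| = 110/(9(9y + 13)) < 110/(9·9y) = (110/81)/y.
Thus |(-5y + 5)/(9y + 13) + 5/9| < ϵ whenever y > (110/81)/ϵ.
Take M = (110/81)/ϵ. If y > M then |(-5y + 5)/(9y + 13) + 5/9| < (110/81)/y < ϵ.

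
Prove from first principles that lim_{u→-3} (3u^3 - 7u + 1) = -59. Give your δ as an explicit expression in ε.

δ = min(1, ε/104)

Suppose ε > 0. We want δ > 0 such that 0 < |u + 3| < δ implies |(3u^3 - 7u + 1) + 59| < ε.
(3u^3 - 7u + 1) + 59 = 3u^3 - 7u + 60 = (u + 3)(3u^2 - 9u + 20).
So |(3u^3 - 7u + 1) + 59| = |u + 3|·|3u^2 - 9u + 20|.
Assume first that |u + 3| < 1, so |u| < 4. Then |3u^2 - 9u + 20| ≤ 3·4^2 + 9·4 + 20 = 104.
Hence |(3u^3 - 7u + 1) + 59| ≤ 104|u + 3| < ε provided |u + 3| < ε/104.
Choosing δ = min(1, ε/104) ensures both conditions, hence |(3u^3 - 7u + 1) + 59| < ε.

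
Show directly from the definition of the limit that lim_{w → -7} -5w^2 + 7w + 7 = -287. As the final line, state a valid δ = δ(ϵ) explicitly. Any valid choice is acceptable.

Fix ϵ > 0. We want δ > 0 such that 0 < |w + 7| < δ implies |(-5w^2 + 7w + 7) + 287| < ϵ.
(-5w^2 + 7w + 7) + 287 = -5w^2 + 7w + 294 = (w + 7)(-5w + 42).
So |(-5w^2 + 7w + 7) + 287| = |w + 7|·|-5w + 42|.
Assume first that |w + 7| < 1, so |w| < 8. Then |-5w + 42| ≤ 5·8 + 42 = 82.
Hence |(-5w^2 + 7w + 7) + 287| ≤ 82|w + 7| < ϵ provided |w + 7| < ϵ/82.
Take δ = min(1, ϵ/82). Then 0 < |w + 7| < δ gives both |w + 7| < 1 and |w + 7| < ϵ/82, so |(-5w^2 + 7w + 7) + 287| < ϵ.

δ = min(1, ϵ/82)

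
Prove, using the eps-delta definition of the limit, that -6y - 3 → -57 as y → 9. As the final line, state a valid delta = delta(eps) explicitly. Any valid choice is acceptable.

delta = eps/6

Suppose eps > 0. We need delta > 0 so that 0 < |y − 9| < delta implies |(-6y - 3) + 57| < eps.
Since (-6y - 3) + 57 = -6(y − 9), we have |(-6y - 3) + 57| = 6|y − 9|.
So 6|y − 9| < eps exactly when |y − 9| < eps/6.
Take delta = eps/6. If 0 < |y − 9| < delta then |(-6y - 3) + 57| = 6|y − 9| < 6·(eps/6) = eps.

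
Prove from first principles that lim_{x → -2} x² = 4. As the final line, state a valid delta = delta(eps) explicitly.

Let eps > 0 be given. We seek delta > 0 with 0 < |x + 2| < delta ⇒ |x² − 4| < eps.
Factor: x² − 4 = (x + 2)(x - 2), so |x² − 4| = |x + 2|·|x - 2|.
Impose delta ≤ 1 so that |x| < 3; then |x - 2| ≤ 5.
Hence |x² − 4| ≤ 5|x + 2|, which is < eps once |x + 2| < eps/5.
Take delta = min(1, eps/5). If 0 < |x + 2| < delta then both bounds hold and |x² − 4| ≤ 5|x + 2| < 5·(eps/5) = eps.

delta = min(1, eps/5)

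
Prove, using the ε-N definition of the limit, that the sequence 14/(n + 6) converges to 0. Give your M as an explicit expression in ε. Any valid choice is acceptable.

M = 14/ε

Let ε > 0 be given. For n ≥ 1, |14/(n + 6) − 0| = 14/(n + 6) ≤ 14/n.
We need 14/n < ε, i.e. n > 14/ε.
Take M = 14/ε. If n > M then |14/(n + 6)| ≤ 14/n < ε.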